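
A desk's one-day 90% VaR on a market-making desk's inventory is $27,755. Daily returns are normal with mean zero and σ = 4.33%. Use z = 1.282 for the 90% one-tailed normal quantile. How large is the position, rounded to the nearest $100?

VaR as a fraction of value: z·σ = 1.282 × 4.33% = 5.55106%.
Position = $27,755 / 0.0555106 = $499,995.

$500,000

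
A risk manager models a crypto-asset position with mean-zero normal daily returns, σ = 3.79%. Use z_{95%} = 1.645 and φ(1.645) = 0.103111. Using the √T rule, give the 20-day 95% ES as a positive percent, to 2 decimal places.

σ_{20d} = 3.79% × √20 = 16.949%.
ES multiplier = φ(z)/(1−α) = 0.103111/0.05 = 2.062.
ES = 16.949% × 2.062 = 34.949%.

34.95%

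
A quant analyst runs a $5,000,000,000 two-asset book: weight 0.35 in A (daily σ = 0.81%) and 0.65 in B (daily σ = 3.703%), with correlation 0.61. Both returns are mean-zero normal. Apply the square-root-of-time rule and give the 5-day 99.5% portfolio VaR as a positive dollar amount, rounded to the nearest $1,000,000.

$746,000,000

σ_p = √(0.35²·0.81² + 0.65²·3.703² + 2·0.61·0.35·0.65·0.81·3.703) = 2.590%.
σ_{5d} = 2.590% × √5 = 5.791%.
z(99.5%) = 2.576.
VaR = 2.576 × 5.791% = 14.918%; on $5,000,000,000 that is $745,900,000.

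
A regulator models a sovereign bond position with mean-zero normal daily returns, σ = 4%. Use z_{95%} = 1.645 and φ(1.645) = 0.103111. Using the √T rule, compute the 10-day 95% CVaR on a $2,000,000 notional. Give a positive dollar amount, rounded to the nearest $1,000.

$522,000

σ_{10d} = 4% × √10 = 12.649%.
ES multiplier = φ(z)/(1−α) = 0.103111/0.05 = 2.062.
ES = 12.649% × 2.062 = 26.082%; on $2,000,000: $521,640.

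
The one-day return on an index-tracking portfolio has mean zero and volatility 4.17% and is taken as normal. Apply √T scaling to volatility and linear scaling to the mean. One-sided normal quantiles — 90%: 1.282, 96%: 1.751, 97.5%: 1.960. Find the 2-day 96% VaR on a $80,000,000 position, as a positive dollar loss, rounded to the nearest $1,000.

$8,261,000

σ_{2d} = 4.17% × √2 = 5.897%.
VaR = 1.751 × 5.897% = 10.326%.
On $80,000,000: 0.10326 × $80,000,000 = $8,260,800.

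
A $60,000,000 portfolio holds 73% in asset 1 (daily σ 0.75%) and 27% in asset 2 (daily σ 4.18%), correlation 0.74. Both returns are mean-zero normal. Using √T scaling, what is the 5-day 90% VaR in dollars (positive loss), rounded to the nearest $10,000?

σ_p = √(0.73²·0.75² + 0.27²·4.18² + 2·0.74·0.73·0.27·0.75·4.18) = 1.577%.
σ_{5d} = 1.577% × √5 = 3.526%.
z(90%) = 1.282.
VaR = 1.282 × 3.526% = 4.520%; on $60,000,000 that is $2,712,000.

$2,710,000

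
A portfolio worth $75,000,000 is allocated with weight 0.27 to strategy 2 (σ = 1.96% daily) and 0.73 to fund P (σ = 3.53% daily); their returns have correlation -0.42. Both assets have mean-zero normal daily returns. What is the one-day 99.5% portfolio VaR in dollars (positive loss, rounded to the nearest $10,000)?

σ_p² = 0.27²·1.96² + 0.73²·3.53² + 2·-0.42·0.27·0.73·1.96·3.53 = 5.7750 (%²).
σ_p = √5.7750 = 2.403%.
At 99.5%, z = 2.576.
VaR = 2.576 × 2.403% = 6.190%; on $75,000,000 that is $4,642,500.

$4,640,000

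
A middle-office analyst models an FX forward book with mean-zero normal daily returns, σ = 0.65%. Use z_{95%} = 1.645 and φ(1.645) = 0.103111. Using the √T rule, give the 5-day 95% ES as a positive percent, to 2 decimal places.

σ_{5d} = 0.65% × √5 = 1.453%.
ES multiplier = φ(z)/(1−α) = 0.103111/0.05 = 2.062.
ES = 1.453% × 2.062 = 2.996%.

3.00%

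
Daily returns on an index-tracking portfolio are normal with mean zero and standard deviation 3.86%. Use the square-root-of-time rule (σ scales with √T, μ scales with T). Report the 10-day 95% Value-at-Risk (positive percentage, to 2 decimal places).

20.08%

At 95%, z = 1.645.
σ_{10d} = 3.86% × √10 = 12.206%.
VaR = 1.645 × 12.206% = 20.079%.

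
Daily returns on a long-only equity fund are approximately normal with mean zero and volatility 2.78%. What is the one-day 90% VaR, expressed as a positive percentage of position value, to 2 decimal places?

3.56%

At 90% one-sided, z = 1.282.
VaR = z·σ = 1.282 × 2.78% = 3.564%.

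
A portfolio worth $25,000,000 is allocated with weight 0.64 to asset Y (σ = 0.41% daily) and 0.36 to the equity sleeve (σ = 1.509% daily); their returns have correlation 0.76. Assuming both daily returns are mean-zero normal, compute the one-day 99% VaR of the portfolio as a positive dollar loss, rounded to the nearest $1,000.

$443,000

σ_p² = 0.64²·0.41² + 0.36²·1.509² + 2·0.76·0.64·0.36·0.41·1.509 = 0.5806 (%²).
σ_p = √0.5806 = 0.762%.
At 99%, z = 2.326.
VaR = 2.326 × 0.762% = 1.772%; on $25,000,000 that is $443,000.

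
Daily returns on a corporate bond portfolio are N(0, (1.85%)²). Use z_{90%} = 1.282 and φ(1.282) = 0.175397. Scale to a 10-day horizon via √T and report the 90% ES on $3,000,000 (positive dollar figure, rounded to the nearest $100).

σ_{10d} = 1.85% × √10 = 5.850%.
ES multiplier = φ(z)/(1−α) = 0.175397/0.1 = 1.754.
ES = 5.850% × 1.754 = 10.261%; on $3,000,000: $307,830.

$307,800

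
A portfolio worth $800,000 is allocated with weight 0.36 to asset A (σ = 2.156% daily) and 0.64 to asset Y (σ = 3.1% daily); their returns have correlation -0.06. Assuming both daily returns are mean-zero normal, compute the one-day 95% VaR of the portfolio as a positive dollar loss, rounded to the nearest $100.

$27,500

σ_p² = 0.36²·2.156² + 0.64²·3.1² + 2·-0.06·0.36·0.64·2.156·3.1 = 4.3539 (%²).
σ_p = √4.3539 = 2.087%.
At 95%, z = 1.645.
VaR = 1.645 × 2.087% = 3.433%; on $800,000 that is $27,464.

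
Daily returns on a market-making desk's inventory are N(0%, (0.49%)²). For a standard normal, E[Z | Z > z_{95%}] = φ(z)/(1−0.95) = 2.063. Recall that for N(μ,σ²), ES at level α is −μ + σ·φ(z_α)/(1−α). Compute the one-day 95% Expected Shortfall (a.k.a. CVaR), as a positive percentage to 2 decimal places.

ES = 0.49% × 2.063 = 1.011%.

1.01%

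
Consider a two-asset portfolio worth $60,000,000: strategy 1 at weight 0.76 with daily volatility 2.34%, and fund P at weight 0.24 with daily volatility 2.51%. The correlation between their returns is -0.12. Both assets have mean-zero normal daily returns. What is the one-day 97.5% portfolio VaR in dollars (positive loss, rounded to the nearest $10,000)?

$2,130,000

σ_p² = 0.76²·2.34² + 0.24²·2.51² + 2·-0.12·0.76·0.24·2.34·2.51 = 3.2685 (%²).
σ_p = √3.2685 = 1.808%.
At 97.5%, z = 1.960.
VaR = 1.960 × 1.808% = 3.544%; on $60,000,000 that is $2,126,400.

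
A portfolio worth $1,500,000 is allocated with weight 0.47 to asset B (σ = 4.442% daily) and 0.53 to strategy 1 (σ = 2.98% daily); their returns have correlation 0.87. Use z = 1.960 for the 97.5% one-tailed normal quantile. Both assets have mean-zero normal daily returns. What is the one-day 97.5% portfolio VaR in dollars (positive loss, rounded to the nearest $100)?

σ_p² = 0.47²·4.442² + 0.53²·2.98² + 2·0.87·0.47·0.53·4.442·2.98 = 12.5906 (%²).
σ_p = √12.5906 = 3.548%.
VaR = 1.960 × 3.548% = 6.954%; on $1,500,000 that is $104,310.

$104,300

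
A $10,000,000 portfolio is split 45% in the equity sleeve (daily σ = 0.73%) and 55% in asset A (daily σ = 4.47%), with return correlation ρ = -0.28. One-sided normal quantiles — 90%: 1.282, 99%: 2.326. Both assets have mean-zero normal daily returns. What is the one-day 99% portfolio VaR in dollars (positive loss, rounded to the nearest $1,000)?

σ_p² = 0.45²·0.73² + 0.55²·4.47² + 2·-0.28·0.45·0.55·0.73·4.47 = 5.6999 (%²).
σ_p = √5.6999 = 2.387%.
VaR = 2.326 × 2.387% = 5.552%; on $10,000,000 that is $555,200.

$555,000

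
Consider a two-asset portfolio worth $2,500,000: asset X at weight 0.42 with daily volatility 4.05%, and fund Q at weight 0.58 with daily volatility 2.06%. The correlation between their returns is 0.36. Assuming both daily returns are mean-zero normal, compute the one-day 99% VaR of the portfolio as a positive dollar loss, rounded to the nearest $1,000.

$140,000

σ_p² = 0.42²·4.05² + 0.58²·2.06² + 2·0.36·0.42·0.58·4.05·2.06 = 5.7842 (%²).
σ_p = √5.7842 = 2.405%.
At 99%, z = 2.326.
VaR = 2.326 × 2.405% = 5.594%; on $2,500,000 that is $139,850.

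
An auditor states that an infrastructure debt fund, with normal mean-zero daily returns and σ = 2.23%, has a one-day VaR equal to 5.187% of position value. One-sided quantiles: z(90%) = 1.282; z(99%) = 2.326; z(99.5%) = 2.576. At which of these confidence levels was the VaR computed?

Implied z = VaR/σ = 5.187 / 2.23 = 2.326.
This matches z(99%) = 2.326.

99%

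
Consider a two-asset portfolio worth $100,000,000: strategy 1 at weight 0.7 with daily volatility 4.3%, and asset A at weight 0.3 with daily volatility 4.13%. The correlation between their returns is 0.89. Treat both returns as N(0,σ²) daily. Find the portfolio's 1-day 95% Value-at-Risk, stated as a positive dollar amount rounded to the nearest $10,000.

$6,830,000

σ_p² = 0.7²·4.3² + 0.3²·4.13² + 2·0.89·0.7·0.3·4.3·4.13 = 17.2335 (%²).
σ_p = √17.2335 = 4.151%.
At 95%, z = 1.645.
VaR = 1.645 × 4.151% = 6.828%; on $100,000,000 that is $6,828,000.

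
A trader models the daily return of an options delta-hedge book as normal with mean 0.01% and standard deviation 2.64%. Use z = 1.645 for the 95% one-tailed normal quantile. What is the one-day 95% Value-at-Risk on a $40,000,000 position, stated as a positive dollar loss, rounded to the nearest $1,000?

VaR = −μ + z·σ = −(0.01%) + 1.645 × 2.64% = 4.333%.
On $40,000,000: 0.04333 × $40,000,000 = $1,733,200.

$1,733,000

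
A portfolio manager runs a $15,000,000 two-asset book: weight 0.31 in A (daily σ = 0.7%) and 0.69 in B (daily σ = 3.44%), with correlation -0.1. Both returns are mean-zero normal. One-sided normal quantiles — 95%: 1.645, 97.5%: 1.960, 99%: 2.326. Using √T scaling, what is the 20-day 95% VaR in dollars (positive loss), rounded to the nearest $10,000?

σ_p = √(0.31²·0.7² + 0.69²·3.44² + 2·-0.1·0.31·0.69·0.7·3.44) = 2.362%.
σ_{20d} = 2.362% × √20 = 10.563%.
VaR = 1.645 × 10.563% = 17.376%; on $15,000,000 that is $2,606,400.

$2,610,000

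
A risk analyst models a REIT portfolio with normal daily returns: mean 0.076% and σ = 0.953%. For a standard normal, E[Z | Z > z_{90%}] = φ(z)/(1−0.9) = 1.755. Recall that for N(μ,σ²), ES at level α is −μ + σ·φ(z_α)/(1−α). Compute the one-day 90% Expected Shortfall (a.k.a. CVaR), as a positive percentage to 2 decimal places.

ES = −(0.076%) + 0.953% × 1.755 = 1.597%.

1.60%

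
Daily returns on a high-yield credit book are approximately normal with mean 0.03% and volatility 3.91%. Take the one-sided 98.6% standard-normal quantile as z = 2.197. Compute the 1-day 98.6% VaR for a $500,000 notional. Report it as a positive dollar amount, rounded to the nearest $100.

$42,800

VaR = −μ + z·σ = −(0.03%) + 2.197 × 3.91% = 8.560%.
On $500,000: 0.08560 × $500,000 = $42,800.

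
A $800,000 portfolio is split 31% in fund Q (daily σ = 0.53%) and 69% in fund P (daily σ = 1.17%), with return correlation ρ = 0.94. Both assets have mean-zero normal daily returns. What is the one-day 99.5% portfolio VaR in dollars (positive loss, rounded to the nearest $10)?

$19,850

σ_p² = 0.31²·0.53² + 0.69²·1.17² + 2·0.94·0.31·0.69·0.53·1.17 = 0.9281 (%²).
σ_p = √0.9281 = 0.963%.
At 99.5%, z = 2.576.
VaR = 2.576 × 0.963% = 2.481%; on $800,000 that is $19,848.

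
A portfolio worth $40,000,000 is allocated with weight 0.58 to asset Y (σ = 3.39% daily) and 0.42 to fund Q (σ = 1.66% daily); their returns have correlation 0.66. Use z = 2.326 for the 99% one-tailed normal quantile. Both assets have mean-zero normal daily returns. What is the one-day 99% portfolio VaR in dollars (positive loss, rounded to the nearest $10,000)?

σ_p² = 0.58²·3.39² + 0.42²·1.66² + 2·0.66·0.58·0.42·3.39·1.66 = 6.1615 (%²).
σ_p = √6.1615 = 2.482%.
VaR = 2.326 × 2.482% = 5.773%; on $40,000,000 that is $2,309,200.

$2,310,000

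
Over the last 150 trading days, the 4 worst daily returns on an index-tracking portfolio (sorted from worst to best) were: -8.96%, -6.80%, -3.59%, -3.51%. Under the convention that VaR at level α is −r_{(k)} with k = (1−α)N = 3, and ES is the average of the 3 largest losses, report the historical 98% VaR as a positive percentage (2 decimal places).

3.59%

k = 3; the 3rd lowest return is -3.59%, so VaR = 3.59%.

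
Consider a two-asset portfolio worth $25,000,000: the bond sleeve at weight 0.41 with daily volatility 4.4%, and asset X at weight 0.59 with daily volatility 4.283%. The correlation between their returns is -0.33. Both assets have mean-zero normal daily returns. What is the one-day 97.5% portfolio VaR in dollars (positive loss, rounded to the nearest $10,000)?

σ_p² = 0.41²·4.4² + 0.59²·4.283² + 2·-0.33·0.41·0.59·4.4·4.283 = 6.6313 (%²).
σ_p = √6.6313 = 2.575%.
At 97.5%, z = 1.960.
VaR = 1.960 × 2.575% = 5.047%; on $25,000,000 that is $1,261,750.

$1,260,000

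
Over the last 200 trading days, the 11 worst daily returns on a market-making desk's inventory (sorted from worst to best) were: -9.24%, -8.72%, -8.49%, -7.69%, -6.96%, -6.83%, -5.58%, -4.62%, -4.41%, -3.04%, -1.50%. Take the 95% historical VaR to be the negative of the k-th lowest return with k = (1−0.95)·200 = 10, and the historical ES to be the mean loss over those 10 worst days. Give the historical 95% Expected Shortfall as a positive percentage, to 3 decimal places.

The 10 worst returns sum to -65.58%.
ES = −(-65.58%) / 10 = 6.558%.

6.558%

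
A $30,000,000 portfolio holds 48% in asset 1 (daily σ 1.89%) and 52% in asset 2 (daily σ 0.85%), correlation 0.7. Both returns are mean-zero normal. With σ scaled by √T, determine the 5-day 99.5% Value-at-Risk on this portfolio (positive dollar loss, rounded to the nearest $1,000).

$2,172,000

σ_p = √(0.48²·1.89² + 0.52²·0.85² + 2·0.7·0.48·0.52·1.89·0.85) = 1.257%.
σ_{5d} = 1.257% × √5 = 2.811%.
z(99.5%) = 2.576.
VaR = 2.576 × 2.811% = 7.241%; on $30,000,000 that is $2,172,300.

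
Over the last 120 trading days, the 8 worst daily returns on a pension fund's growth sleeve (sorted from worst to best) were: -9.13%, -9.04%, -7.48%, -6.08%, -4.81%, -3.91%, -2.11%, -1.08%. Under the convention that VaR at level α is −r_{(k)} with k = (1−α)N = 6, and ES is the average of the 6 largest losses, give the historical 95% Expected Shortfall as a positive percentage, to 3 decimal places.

6.742%

The 6 worst returns sum to -40.45%.
ES = −(-40.45%) / 6 = 6.7416…% ≈ 6.742%.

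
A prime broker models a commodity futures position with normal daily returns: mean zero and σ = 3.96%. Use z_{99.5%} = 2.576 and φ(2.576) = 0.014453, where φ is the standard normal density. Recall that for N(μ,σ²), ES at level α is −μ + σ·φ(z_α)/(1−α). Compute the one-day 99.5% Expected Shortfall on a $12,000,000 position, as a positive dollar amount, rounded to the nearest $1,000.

Tail multiplier: φ(z)/(1−α) = 0.014453 / 0.005 = 2.891.
ES = 3.96% × 2.891 = 11.448%.
On $12,000,000: 0.11448 × $12,000,000 = $1,373,760.

$1,374,000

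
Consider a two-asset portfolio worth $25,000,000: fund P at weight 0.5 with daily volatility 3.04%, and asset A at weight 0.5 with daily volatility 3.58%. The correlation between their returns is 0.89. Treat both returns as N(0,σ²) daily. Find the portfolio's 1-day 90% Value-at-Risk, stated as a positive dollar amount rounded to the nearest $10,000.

$1,030,000

σ_p² = 0.5²·3.04² + 0.5²·3.58² + 2·0.89·0.5·0.5·3.04·3.58 = 10.3575 (%²).
σ_p = √10.3575 = 3.218%.
At 90%, z = 1.282.
VaR = 1.282 × 3.218% = 4.125%; on $25,000,000 that is $1,031,250.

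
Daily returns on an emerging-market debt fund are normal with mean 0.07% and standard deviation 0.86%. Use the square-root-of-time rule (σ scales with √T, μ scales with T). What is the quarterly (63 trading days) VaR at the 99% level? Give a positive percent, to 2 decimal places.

At 99%, z = 2.326.
σ_{63d} = 0.86% × √63 = 6.826%; μ_{63d} = 63 × 0.07% = 4.410%.
VaR = −(4.410%) + 2.326 × 6.826% = 11.467%.

11.47%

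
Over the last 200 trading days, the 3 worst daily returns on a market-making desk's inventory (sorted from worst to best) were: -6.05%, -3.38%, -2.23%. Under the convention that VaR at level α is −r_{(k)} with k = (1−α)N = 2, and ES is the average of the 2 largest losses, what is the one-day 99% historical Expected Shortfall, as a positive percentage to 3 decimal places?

4.715%

The 2 worst returns sum to -9.43%.
ES = −(-9.43%) / 2 = 4.715%.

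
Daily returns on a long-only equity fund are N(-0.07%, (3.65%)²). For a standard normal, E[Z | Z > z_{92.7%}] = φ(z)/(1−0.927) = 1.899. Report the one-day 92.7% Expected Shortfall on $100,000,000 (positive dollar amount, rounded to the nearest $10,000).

$7,000,000

ES = −(-0.07%) + 3.65% × 1.899 = 7.001%.
On $100,000,000: 0.07001 × $100,000,000 = $7,001,000.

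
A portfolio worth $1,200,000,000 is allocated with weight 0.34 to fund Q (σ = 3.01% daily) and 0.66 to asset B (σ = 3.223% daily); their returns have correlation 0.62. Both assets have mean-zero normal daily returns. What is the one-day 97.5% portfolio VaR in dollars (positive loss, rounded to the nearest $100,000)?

$67,600,000

σ_p² = 0.34²·3.01² + 0.66²·3.223² + 2·0.62·0.34·0.66·3.01·3.223 = 8.2717 (%²).
σ_p = √8.2717 = 2.876%.
At 97.5%, z = 1.960.
VaR = 1.960 × 2.876% = 5.637%; on $1,200,000,000 that is $67,644,000.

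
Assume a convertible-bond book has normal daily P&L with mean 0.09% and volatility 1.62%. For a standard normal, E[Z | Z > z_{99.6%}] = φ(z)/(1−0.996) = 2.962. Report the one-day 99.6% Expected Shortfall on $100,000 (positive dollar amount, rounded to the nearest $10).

$4,710

ES = −(0.09%) + 1.62% × 2.962 = 4.708%.
On $100,000: 0.04708 × $100,000 = $4,708.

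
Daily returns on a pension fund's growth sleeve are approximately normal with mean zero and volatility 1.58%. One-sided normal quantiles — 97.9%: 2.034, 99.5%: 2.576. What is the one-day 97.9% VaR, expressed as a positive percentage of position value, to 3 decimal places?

VaR = z·σ = 2.034 × 1.58% = 3.214%.

3.214%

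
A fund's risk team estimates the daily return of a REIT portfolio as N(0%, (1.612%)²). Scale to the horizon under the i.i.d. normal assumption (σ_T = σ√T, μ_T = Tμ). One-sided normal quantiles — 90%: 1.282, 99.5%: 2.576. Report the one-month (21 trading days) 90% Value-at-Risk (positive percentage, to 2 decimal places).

σ_{21d} = 1.612% × √21 = 7.387%.
VaR = 1.282 × 7.387% = 9.470%.

9.47%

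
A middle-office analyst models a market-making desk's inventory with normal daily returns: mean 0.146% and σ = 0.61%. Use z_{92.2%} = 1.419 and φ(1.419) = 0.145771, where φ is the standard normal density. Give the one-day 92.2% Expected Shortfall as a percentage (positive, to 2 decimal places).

0.99%

Tail multiplier: φ(z)/(1−α) = 0.145771 / 0.078 = 1.869.
ES = −(0.146%) + 0.61% × 1.869 = 0.994%.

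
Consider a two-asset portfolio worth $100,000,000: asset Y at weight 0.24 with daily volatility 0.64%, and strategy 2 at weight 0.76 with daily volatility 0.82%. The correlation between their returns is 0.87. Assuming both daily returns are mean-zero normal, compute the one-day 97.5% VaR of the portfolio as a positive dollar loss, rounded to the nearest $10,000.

$1,490,000

σ_p² = 0.24²·0.64² + 0.76²·0.82² + 2·0.87·0.24·0.76·0.64·0.82 = 0.5785 (%²).
σ_p = √0.5785 = 0.761%.
At 97.5%, z = 1.960.
VaR = 1.960 × 0.761% = 1.492%; on $100,000,000 that is $1,492,000.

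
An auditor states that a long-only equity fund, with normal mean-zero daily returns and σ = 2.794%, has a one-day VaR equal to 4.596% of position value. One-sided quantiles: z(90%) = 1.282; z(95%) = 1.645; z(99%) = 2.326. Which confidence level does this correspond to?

95%

Implied z = VaR/σ = 4.596 / 2.794 = 1.645.
This matches z(95%) = 1.645.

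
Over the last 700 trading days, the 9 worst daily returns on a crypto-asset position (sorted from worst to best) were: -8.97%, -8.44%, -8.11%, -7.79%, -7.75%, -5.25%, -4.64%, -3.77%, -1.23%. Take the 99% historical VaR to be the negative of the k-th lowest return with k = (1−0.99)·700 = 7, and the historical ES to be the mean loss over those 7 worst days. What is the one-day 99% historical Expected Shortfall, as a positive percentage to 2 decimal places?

The 7 worst returns sum to -50.95%.
ES = −(-50.95%) / 7 = 7.2785…% ≈ 7.28%.

7.28%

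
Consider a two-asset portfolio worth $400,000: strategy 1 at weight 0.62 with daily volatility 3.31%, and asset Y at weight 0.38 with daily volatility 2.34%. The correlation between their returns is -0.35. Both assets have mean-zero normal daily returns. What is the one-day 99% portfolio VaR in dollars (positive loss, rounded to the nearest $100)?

$18,000

σ_p² = 0.62²·3.31² + 0.38²·2.34² + 2·-0.35·0.62·0.38·3.31·2.34 = 3.7248 (%²).
σ_p = √3.7248 = 1.930%.
At 99%, z = 2.326.
VaR = 2.326 × 1.930% = 4.489%; on $400,000 that is $17,956.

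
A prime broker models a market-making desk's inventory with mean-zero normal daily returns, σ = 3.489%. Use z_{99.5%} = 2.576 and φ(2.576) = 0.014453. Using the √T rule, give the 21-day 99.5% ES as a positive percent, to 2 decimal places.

46.22%

σ_{21d} = 3.489% × √21 = 15.989%.
ES multiplier = φ(z)/(1−α) = 0.014453/0.005 = 2.891.
ES = 15.989% × 2.891 = 46.224%.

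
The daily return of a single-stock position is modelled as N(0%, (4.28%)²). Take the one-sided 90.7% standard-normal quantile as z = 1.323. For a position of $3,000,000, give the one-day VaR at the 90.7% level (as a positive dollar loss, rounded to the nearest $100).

$169,900

VaR = z·σ = 1.323 × 4.28% = 5.662%.
On $3,000,000: 0.05662 × $3,000,000 = $169,860.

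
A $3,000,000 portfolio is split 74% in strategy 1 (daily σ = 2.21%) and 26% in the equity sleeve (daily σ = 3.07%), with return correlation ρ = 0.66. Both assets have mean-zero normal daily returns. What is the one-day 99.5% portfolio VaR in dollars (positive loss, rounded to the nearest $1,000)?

σ_p² = 0.74²·2.21² + 0.26²·3.07² + 2·0.66·0.74·0.26·2.21·3.07 = 5.0348 (%²).
σ_p = √5.0348 = 2.244%.
At 99.5%, z = 2.576.
VaR = 2.576 × 2.244% = 5.781%; on $3,000,000 that is $173,430.

$173,000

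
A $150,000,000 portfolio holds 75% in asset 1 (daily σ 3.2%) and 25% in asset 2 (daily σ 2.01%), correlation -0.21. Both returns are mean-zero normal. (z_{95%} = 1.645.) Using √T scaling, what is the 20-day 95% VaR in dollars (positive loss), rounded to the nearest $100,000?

$25,900,000

σ_p = √(0.75²·3.2² + 0.25²·2.01² + 2·-0.21·0.75·0.25·3.2·2.01) = 2.346%.
σ_{20d} = 2.346% × √20 = 10.492%.
VaR = 1.645 × 10.492% = 17.259%; on $150,000,000 that is $25,888,500.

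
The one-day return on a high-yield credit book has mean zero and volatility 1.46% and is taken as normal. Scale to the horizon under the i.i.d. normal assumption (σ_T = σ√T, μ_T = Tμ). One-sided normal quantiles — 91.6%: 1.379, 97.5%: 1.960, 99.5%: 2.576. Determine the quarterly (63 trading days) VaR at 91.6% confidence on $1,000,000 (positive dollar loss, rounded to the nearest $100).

$159,800

σ_{63d} = 1.46% × √63 = 11.588%.
VaR = 1.379 × 11.588% = 15.980%.
On $1,000,000: 0.15980 × $1,000,000 = $159,800.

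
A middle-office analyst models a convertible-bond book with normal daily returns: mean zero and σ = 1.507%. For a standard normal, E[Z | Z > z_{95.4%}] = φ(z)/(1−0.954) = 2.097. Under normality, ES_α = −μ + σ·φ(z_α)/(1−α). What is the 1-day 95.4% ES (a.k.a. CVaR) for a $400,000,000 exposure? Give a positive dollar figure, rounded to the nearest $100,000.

$12,600,000

ES = 1.507% × 2.097 = 3.160%.
On $400,000,000: 0.03160 × $400,000,000 = $12,640,000.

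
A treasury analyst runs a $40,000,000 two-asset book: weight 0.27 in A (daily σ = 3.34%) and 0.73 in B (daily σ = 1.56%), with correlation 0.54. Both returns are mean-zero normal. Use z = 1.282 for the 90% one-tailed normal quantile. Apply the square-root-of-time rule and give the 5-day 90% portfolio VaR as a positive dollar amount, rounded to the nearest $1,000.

σ_p = √(0.27²·3.34² + 0.73²·1.56² + 2·0.54·0.27·0.73·3.34·1.56) = 1.794%.
σ_{5d} = 1.794% × √5 = 4.012%.
VaR = 1.282 × 4.012% = 5.143%; on $40,000,000 that is $2,057,200.

$2,057,000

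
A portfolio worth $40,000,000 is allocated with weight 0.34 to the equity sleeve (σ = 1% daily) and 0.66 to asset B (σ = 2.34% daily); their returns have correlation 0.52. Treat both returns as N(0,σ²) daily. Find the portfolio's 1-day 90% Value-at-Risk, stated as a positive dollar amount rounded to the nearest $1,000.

σ_p² = 0.34²·1² + 0.66²·2.34² + 2·0.52·0.34·0.66·1·2.34 = 3.0469 (%²).
σ_p = √3.0469 = 1.746%.
At 90%, z = 1.282.
VaR = 1.282 × 1.746% = 2.238%; on $40,000,000 that is $895,200.

$895,000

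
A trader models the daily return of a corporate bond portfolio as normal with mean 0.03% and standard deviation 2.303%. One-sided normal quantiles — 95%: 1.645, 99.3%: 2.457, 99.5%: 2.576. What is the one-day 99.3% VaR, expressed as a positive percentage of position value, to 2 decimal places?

VaR = −μ + z·σ = −(0.03%) + 2.457 × 2.303% = 5.628%.

5.63%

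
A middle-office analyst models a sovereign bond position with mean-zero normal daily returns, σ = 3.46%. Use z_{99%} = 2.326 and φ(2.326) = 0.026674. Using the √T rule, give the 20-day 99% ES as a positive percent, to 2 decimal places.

σ_{20d} = 3.46% × √20 = 15.474%.
ES multiplier = φ(z)/(1−α) = 0.026674/0.01 = 2.667.
ES = 15.474% × 2.667 = 41.269%.

41.27%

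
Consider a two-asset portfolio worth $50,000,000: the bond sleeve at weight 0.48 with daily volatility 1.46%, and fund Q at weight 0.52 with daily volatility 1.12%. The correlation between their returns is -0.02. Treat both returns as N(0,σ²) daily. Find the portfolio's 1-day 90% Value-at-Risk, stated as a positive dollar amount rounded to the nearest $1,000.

σ_p² = 0.48²·1.46² + 0.52²·1.12² + 2·-0.02·0.48·0.52·1.46·1.12 = 0.8140 (%²).
σ_p = √0.8140 = 0.902%.
At 90%, z = 1.282.
VaR = 1.282 × 0.902% = 1.156%; on $50,000,000 that is $578,000.

$578,000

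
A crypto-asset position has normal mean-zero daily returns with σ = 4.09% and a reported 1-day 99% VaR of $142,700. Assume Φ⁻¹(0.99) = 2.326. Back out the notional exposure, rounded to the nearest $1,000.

VaR as a fraction of value: z·σ = 2.326 × 4.09% = 9.51334%.
Position = $142,700 / 0.0951334 = $1,499,999.

$1,500,000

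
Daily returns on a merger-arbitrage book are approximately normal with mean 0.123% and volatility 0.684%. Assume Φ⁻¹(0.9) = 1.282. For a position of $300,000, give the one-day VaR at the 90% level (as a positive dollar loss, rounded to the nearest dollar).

$2,262

VaR = −μ + z·σ = −(0.123%) + 1.282 × 0.684% = 0.754%.
On $300,000: 0.00754 × $300,000 = $2,262.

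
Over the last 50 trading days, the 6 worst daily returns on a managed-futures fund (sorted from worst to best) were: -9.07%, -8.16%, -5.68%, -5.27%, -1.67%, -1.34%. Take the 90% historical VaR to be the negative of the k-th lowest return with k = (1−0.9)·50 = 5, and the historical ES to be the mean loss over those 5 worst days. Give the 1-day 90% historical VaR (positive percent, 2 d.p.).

k = 5; the 5th lowest return is -1.67%, so VaR = 1.67%.

1.67%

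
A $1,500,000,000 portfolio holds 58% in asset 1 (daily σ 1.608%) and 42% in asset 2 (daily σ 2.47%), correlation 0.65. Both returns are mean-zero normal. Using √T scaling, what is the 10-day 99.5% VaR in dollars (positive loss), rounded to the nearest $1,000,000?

σ_p = √(0.58²·1.608² + 0.42²·2.47² + 2·0.65·0.58·0.42·1.608·2.47) = 1.790%.
σ_{10d} = 1.790% × √10 = 5.660%.
z(99.5%) = 2.576.
VaR = 2.576 × 5.660% = 14.580%; on $1,500,000,000 that is $218,700,000.

$219,000,000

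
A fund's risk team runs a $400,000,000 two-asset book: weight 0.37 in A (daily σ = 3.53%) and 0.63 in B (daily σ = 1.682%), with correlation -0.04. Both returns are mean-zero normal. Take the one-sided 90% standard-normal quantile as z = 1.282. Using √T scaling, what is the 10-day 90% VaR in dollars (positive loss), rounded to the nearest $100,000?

σ_p = √(0.37²·3.53² + 0.63²·1.682² + 2·-0.04·0.37·0.63·3.53·1.682) = 1.649%.
σ_{10d} = 1.649% × √10 = 5.215%.
VaR = 1.282 × 5.215% = 6.686%; on $400,000,000 that is $26,744,000.

$26,700,000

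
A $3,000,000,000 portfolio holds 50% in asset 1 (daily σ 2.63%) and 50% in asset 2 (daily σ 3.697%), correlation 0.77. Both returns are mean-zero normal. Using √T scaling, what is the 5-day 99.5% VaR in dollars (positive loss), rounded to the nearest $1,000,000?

σ_p = √(0.5²·2.63² + 0.5²·3.697² + 2·0.77·0.5·0.5·2.63·3.697) = 2.982%.
σ_{5d} = 2.982% × √5 = 6.668%.
z(99.5%) = 2.576.
VaR = 2.576 × 6.668% = 17.177%; on $3,000,000,000 that is $515,310,000.

$515,000,000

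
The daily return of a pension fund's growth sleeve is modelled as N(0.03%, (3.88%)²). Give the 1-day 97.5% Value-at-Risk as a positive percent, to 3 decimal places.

7.575%

At 97.5% one-sided, z = 1.960.
VaR = −μ + z·σ = −(0.03%) + 1.960 × 3.88% = 7.575%.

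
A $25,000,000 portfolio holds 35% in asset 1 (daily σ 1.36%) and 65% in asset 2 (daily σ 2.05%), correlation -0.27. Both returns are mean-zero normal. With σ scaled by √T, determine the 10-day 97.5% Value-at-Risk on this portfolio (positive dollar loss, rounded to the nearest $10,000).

$2,000,000

σ_p = √(0.35²·1.36² + 0.65²·2.05² + 2·-0.27·0.35·0.65·1.36·2.05) = 1.288%.
σ_{10d} = 1.288% × √10 = 4.073%.
z(97.5%) = 1.960.
VaR = 1.960 × 4.073% = 7.983%; on $25,000,000 that is $1,995,750.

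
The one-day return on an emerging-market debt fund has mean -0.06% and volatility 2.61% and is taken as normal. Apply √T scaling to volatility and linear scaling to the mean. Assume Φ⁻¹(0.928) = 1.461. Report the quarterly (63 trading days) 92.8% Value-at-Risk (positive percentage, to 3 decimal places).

34.046%

σ_{63d} = 2.61% × √63 = 20.716%; μ_{63d} = 63 × -0.06% = -3.780%.
VaR = −(-3.780%) + 1.461 × 20.716% = 34.046%.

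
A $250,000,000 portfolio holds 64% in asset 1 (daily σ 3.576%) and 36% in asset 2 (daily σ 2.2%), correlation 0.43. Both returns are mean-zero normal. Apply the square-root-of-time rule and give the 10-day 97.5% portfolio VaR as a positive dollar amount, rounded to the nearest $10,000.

$42,220,000

σ_p = √(0.64²·3.576² + 0.36²·2.2² + 2·0.43·0.64·0.36·3.576·2.2) = 2.725%.
σ_{10d} = 2.725% × √10 = 8.617%.
z(97.5%) = 1.960.
VaR = 1.960 × 8.617% = 16.889%; on $250,000,000 that is $42,222,500.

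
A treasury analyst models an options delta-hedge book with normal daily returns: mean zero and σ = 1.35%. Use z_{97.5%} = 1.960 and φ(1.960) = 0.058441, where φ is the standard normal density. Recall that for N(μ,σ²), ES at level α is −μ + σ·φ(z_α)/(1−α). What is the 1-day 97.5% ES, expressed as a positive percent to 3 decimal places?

Tail multiplier: φ(z)/(1−α) = 0.058441 / 0.025 = 2.338.
ES = 1.35% × 2.338 = 3.156%.

3.156%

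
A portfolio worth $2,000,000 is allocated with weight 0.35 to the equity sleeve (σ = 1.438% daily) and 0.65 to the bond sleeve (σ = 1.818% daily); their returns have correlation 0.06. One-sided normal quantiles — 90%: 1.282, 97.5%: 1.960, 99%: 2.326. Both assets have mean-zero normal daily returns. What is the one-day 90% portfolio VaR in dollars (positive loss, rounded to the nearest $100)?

σ_p² = 0.35²·1.438² + 0.65²·1.818² + 2·0.06·0.35·0.65·1.438·1.818 = 1.7211 (%²).
σ_p = √1.7211 = 1.312%.
VaR = 1.282 × 1.312% = 1.682%; on $2,000,000 that is $33,640.

$33,600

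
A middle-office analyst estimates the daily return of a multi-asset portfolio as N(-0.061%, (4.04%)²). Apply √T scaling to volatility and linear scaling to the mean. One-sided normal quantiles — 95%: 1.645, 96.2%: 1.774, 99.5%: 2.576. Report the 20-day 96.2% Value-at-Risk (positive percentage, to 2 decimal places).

σ_{20d} = 4.04% × √20 = 18.067%; μ_{20d} = 20 × -0.061% = -1.220%.
VaR = −(-1.220%) + 1.774 × 18.067% = 33.271%.

33.27%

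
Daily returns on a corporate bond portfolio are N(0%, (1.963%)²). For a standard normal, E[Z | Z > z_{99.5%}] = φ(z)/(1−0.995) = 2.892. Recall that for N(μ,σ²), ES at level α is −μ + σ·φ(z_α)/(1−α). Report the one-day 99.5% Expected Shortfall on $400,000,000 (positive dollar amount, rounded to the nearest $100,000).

$22,700,000

ES = 1.963% × 2.892 = 5.677%.
On $400,000,000: 0.05677 × $400,000,000 = $22,708,000.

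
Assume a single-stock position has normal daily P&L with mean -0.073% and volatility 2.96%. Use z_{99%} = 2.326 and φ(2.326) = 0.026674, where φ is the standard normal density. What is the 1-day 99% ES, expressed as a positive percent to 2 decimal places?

Tail multiplier: φ(z)/(1−α) = 0.026674 / 0.01 = 2.667.
ES = −(-0.073%) + 2.96% × 2.667 = 7.967%.

7.97%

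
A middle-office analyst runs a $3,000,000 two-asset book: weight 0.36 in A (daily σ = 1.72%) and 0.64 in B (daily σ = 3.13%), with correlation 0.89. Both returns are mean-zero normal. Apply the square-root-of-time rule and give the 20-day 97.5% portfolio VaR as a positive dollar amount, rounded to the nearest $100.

σ_p = √(0.36²·1.72² + 0.64²·3.13² + 2·0.89·0.36·0.64·1.72·3.13) = 2.570%.
σ_{20d} = 2.570% × √20 = 11.493%.
z(97.5%) = 1.960.
VaR = 1.960 × 11.493% = 22.526%; on $3,000,000 that is $675,780.

$675,800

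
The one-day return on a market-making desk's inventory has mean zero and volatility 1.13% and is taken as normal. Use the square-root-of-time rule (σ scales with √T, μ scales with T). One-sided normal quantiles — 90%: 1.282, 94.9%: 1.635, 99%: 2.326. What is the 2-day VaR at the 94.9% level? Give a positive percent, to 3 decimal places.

σ_{2d} = 1.13% × √2 = 1.598%.
VaR = 1.635 × 1.598% = 2.613%.

2.613%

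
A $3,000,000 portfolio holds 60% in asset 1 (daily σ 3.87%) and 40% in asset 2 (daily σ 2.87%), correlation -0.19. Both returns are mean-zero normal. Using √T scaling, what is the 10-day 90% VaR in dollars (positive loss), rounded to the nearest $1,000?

$290,000

σ_p = √(0.6²·3.87² + 0.4²·2.87² + 2·-0.19·0.6·0.4·3.87·2.87) = 2.387%.
σ_{10d} = 2.387% × √10 = 7.548%.
z(90%) = 1.282.
VaR = 1.282 × 7.548% = 9.677%; on $3,000,000 that is $290,310.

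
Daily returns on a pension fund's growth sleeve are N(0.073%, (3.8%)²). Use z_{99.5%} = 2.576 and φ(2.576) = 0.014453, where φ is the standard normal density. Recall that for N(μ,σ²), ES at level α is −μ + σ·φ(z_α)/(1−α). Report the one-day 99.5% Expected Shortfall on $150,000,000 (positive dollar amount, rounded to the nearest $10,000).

Tail multiplier: φ(z)/(1−α) = 0.014453 / 0.005 = 2.891.
ES = −(0.073%) + 3.8% × 2.891 = 10.913%.
On $150,000,000: 0.10913 × $150,000,000 = $16,369,500.

$16,370,000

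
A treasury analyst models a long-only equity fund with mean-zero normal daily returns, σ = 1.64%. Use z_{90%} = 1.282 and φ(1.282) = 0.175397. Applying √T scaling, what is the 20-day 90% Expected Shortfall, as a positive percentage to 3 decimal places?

12.864%

σ_{20d} = 1.64% × √20 = 7.334%.
ES multiplier = φ(z)/(1−α) = 0.175397/0.1 = 1.754.
ES = 7.334% × 1.754 = 12.864%.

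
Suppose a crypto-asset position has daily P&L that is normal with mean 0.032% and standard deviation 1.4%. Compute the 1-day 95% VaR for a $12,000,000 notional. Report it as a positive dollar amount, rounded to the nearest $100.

At 95% one-sided, z = 1.645.
VaR = −μ + z·σ = −(0.032%) + 1.645 × 1.4% = 2.271%.
On $12,000,000: 0.02271 × $12,000,000 = $272,520.

$272,500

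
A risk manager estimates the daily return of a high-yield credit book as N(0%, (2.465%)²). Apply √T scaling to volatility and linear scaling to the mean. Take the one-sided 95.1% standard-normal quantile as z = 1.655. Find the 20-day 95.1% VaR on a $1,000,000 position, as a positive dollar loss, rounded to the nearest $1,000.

$182,000

σ_{20d} = 2.465% × √20 = 11.024%.
VaR = 1.655 × 11.024% = 18.245%.
On $1,000,000: 0.18245 × $1,000,000 = $182,450.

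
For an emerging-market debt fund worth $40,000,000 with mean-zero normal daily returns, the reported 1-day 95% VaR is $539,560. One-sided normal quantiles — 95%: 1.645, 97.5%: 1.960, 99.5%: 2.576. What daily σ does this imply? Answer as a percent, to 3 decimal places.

0.820%

VaR as a fraction: $539,560 / $40,000,000 = 1.349%.
σ = VaR / z = 1.349% / 1.645 = 0.820%.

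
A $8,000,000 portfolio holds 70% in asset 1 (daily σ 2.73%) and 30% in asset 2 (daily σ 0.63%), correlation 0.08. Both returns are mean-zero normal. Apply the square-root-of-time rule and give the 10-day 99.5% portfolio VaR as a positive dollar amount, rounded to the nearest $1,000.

σ_p = √(0.7²·2.73² + 0.3²·0.63² + 2·0.08·0.7·0.3·2.73·0.63) = 1.935%.
σ_{10d} = 1.935% × √10 = 6.119%.
z(99.5%) = 2.576.
VaR = 2.576 × 6.119% = 15.763%; on $8,000,000 that is $1,261,040.

$1,261,000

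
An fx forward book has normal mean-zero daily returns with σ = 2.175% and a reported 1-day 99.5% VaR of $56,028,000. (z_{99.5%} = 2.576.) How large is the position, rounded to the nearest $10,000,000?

VaR as a fraction of value: z·σ = 2.576 × 2.175% = 5.6028%.
Position = $56,028,000 / 0.056028 = $1,000,000,000.

$1,000,000,000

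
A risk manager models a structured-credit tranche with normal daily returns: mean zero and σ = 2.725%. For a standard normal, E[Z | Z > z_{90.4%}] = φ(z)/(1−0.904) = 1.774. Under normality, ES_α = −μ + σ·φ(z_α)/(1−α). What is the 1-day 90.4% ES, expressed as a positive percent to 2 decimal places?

4.83%

ES = 2.725% × 1.774 = 4.834%.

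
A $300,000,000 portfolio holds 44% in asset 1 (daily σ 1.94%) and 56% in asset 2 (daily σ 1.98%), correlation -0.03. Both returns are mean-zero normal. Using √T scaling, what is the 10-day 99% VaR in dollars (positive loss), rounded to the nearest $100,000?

σ_p = √(0.44²·1.94² + 0.56²·1.98² + 2·-0.03·0.44·0.56·1.94·1.98) = 1.379%.
σ_{10d} = 1.379% × √10 = 4.361%.
z(99%) = 2.326.
VaR = 2.326 × 4.361% = 10.144%; on $300,000,000 that is $30,432,000.

$30,400,000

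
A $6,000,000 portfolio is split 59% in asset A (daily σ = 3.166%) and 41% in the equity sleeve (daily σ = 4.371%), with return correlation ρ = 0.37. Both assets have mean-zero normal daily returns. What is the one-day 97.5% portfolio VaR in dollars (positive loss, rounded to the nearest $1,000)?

σ_p² = 0.59²·3.166² + 0.41²·4.371² + 2·0.37·0.59·0.41·3.166·4.371 = 9.1780 (%²).
σ_p = √9.1780 = 3.030%.
At 97.5%, z = 1.960.
VaR = 1.960 × 3.030% = 5.939%; on $6,000,000 that is $356,340.

$356,000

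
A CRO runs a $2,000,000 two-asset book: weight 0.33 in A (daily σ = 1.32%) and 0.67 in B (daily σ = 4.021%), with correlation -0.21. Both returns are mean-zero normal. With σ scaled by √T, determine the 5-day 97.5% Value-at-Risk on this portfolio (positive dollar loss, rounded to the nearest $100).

σ_p = √(0.33²·1.32² + 0.67²·4.021² + 2·-0.21·0.33·0.67·1.32·4.021) = 2.637%.
σ_{5d} = 2.637% × √5 = 5.897%.
z(97.5%) = 1.960.
VaR = 1.960 × 5.897% = 11.558%; on $2,000,000 that is $231,160.

$231,200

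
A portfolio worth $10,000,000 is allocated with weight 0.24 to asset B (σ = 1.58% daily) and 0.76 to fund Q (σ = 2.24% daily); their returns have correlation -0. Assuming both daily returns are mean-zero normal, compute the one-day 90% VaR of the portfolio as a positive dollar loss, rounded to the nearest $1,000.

σ_p² = 0.24²·1.58² + 0.76²·2.24² + 2·-0·0.24·0.76·1.58·2.24 = 3.0420 (%²).
σ_p = √3.0420 = 1.744%.
At 90%, z = 1.282.
VaR = 1.282 × 1.744% = 2.236%; on $10,000,000 that is $223,600.

$224,000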